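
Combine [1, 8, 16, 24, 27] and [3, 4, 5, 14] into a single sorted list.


List A: [1, 8, 16, 24, 27]
List B: [3, 4, 5, 14]
Repeatedly compare the front elements and take the smaller:
  1 vs 3 -> take 1
  8 vs 3 -> take 3
  8 vs 4 -> take 4
  8 vs 5 -> take 5
  8 vs 14 -> take 8
  16 vs 14 -> take 14
  B is exhausted; append the rest of A: [16, 24, 27]
Final answer: [1, 3, 4, 5, 8, 14, 16, 24, 27]


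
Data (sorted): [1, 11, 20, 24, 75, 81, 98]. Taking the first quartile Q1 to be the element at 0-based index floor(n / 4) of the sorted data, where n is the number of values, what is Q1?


The list has n = 7 elements.
Q1 index = floor(7 / 4) = floor(1.75) = 1
Counting from index 0 in the sorted data, the element at index 1 is 11.
Final answer: 11


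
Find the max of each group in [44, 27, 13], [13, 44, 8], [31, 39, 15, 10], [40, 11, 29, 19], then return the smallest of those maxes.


Find max of each group:
  Group 1: [44, 27, 13] -> max = 44
  Group 2: [13, 44, 8] -> max = 44
  Group 3: [31, 39, 15, 10] -> max = 39
  Group 4: [40, 11, 29, 19] -> max = 40
Maxes: [44, 44, 39, 40]
Minimum of maxes = 39
Final answer: 39


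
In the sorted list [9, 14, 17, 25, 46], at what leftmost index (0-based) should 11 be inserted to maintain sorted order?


List is sorted: [9, 14, 17, 25, 46]
We need the leftmost position where 11 can be inserted, i.e. the first index whose element is >= 11 (or the end of the list if none is).
Binary search with low=0, high=5 (0-based indices):
  low=0, high=5, mid=2: a[2]=17 >= 11, so high = 2
  low=0, high=2, mid=1: a[1]=14 >= 11, so high = 1
  low=0, high=1, mid=0: a[0]=9 < 11, so low = 1
Now low = high = 1, so the insertion index is 1.
Final answer: 1


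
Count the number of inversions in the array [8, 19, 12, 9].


For each element, count the later elements that are smaller than it:
  8 (index 0): smaller elements after it = [] -> 0
  19 (index 1): smaller elements after it = [12, 9] -> 2
  12 (index 2): smaller elements after it = [9] -> 1
Total inversions = 0 + 2 + 1 = 3
Final answer: 3


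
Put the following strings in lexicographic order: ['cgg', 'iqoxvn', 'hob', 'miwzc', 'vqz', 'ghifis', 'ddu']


Compare strings character by character (the first differing letter decides):
  'cgg' < 'ddu' since 'c' < 'd' at position 1
  'ddu' < 'ghifis' since 'd' < 'g' at position 1
  'ghifis' < 'hob' since 'g' < 'h' at position 1
  'hob' < 'iqoxvn' since 'h' < 'i' at position 1
  'iqoxvn' < 'miwzc' since 'i' < 'm' at position 1
  'miwzc' < 'vqz' since 'm' < 'v' at position 1
Chaining these comparisons gives the alphabetical order.
Final answer: ['cgg', 'ddu', 'ghifis', 'hob', 'iqoxvn', 'miwzc', 'vqz']


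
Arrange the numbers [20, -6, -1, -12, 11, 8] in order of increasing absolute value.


Compute absolute values:
  |20| = 20
  |-6| = 6
  |-1| = 1
  |-12| = 12
  |11| = 11
  |8| = 8
Absolute values in increasing order: 1 < 6 < 8 < 11 < 12 < 20
Listing the original numbers in that order gives the answer.
Final answer: [-1, -6, 8, 11, -12, 20]


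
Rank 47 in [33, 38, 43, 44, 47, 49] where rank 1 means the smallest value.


Sort ascending: [33, 38, 43, 44, 47, 49]
Find 47 in the sorted list.
47 is at position 5 (1-indexed).
Final answer: 5


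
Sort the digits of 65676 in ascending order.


The number 65676 has digits: 6, 5, 6, 7, 6
Sorted: 5, 6, 6, 6, 7
Joining the sorted digits gives the result.
Final answer: 56667


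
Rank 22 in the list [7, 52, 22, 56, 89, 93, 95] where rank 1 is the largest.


Sort descending: [95, 93, 89, 56, 52, 22, 7]
Find 22 in the sorted list.
22 is at position 6.
Final answer: 6


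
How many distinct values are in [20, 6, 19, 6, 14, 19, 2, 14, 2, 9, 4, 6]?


List all unique values:
Distinct values: [2, 4, 6, 9, 14, 19, 20]
Count = 7
Final answer: 7


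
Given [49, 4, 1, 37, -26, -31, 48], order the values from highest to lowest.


Original list: [49, 4, 1, 37, -26, -31, 48]
Repeatedly take the largest remaining element:
  Remaining [49, 4, 1, 37, -26, -31, 48] -> largest is 49
  Remaining [4, 1, 37, -26, -31, 48] -> largest is 48
  Remaining [4, 1, 37, -26, -31] -> largest is 37
  Remaining [4, 1, -26, -31] -> largest is 4
  Remaining [1, -26, -31] -> largest is 1
  Remaining [-26, -31] -> largest is -26
  Remaining [-31] -> largest is -31
Collecting the picks in order gives the descending list.
Final answer: [49, 48, 37, 4, 1, -26, -31]


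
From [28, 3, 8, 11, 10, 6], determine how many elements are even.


Check each element:
  28 is even
  3 is odd
  8 is even
  11 is odd
  10 is even
  6 is even
Evens: [28, 8, 10, 6]
Count of evens = 4
Final answer: 4


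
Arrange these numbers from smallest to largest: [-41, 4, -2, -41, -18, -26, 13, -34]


Original list: [-41, 4, -2, -41, -18, -26, 13, -34]
Repeatedly take the smallest remaining element:
  Remaining [-41, 4, -2, -41, -18, -26, 13, -34] -> smallest is -41
  Remaining [4, -2, -41, -18, -26, 13, -34] -> smallest is -41
  Remaining [4, -2, -18, -26, 13, -34] -> smallest is -34
  Remaining [4, -2, -18, -26, 13] -> smallest is -26
  Remaining [4, -2, -18, 13] -> smallest is -18
  Remaining [4, -2, 13] -> smallest is -2
  Remaining [4, 13] -> smallest is 4
  Remaining [13] -> smallest is 13
Collecting the picks in order gives the sorted list.
Final answer: [-41, -41, -34, -26, -18, -2, 4, 13]


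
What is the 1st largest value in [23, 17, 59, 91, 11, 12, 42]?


Sort descending: [91, 59, 42, 23, 17, 12, 11]
The 1st element (1-indexed) is at index 0.
Value = 91
Final answer: 91


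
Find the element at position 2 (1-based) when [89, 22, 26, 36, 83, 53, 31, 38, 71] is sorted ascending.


Sort ascending: [22, 26, 31, 36, 38, 53, 71, 83, 89]
The 2nd element (1-indexed) is at index 1.
Value = 26
Final answer: 26


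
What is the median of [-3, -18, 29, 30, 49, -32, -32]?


First, sort the list: [-32, -32, -18, -3, 29, 30, 49]
The list has 7 elements (odd count).
The middle index is 3 (0-based), and the element there is -3.
Final answer: -3


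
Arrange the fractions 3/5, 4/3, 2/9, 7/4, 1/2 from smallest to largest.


Convert to decimal for comparison:
  3/5 = 0.6
  4/3 = 1.3333
  2/9 = 0.2222
  7/4 = 1.75
  1/2 = 0.5
Decimals in increasing order: 0.2222 < 0.5 < 0.6 < 1.3333 < 1.75
Writing each back as its fraction gives the sorted order.
Final answer: 2/9, 1/2, 3/5, 4/3, 7/4


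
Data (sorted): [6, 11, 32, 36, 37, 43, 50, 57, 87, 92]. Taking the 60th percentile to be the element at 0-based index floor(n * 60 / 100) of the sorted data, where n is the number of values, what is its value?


The dataset has n = 10 elements.
Index = floor(10 * 60 / 100) = floor(600 / 100) = floor(6) = 6
Counting from index 0 in the sorted data, the element at index 6 is 50.
Final answer: 50


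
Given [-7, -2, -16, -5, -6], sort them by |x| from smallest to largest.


Compute absolute values:
  |-7| = 7
  |-2| = 2
  |-16| = 16
  |-5| = 5
  |-6| = 6
Absolute values in increasing order: 2 < 5 < 6 < 7 < 16
Listing the original numbers in that order gives the answer.
Final answer: [-2, -5, -6, -7, -16]


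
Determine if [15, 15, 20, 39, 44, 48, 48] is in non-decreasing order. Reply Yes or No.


Check consecutive pairs:
  15 <= 15? True
  15 <= 20? True
  20 <= 39? True
  39 <= 44? True
  44 <= 48? True
  48 <= 48? True
Every consecutive pair is in order, so the list is non-decreasing.
Final answer: Yes


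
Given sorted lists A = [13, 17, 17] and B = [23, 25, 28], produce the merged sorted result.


List A: [13, 17, 17]
List B: [23, 25, 28]
Repeatedly compare the front elements and take the smaller:
  13 vs 23 -> take 13
  17 vs 23 -> take 17
  17 vs 23 -> take 17
  A is exhausted; append the rest of B: [23, 25, 28]
Final answer: [13, 17, 17, 23, 25, 28]


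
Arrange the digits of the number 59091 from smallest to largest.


The number 59091 has digits: 5, 9, 0, 9, 1
Sorted: 0, 1, 5, 9, 9
Joining the sorted digits gives the result.
Final answer: 01599


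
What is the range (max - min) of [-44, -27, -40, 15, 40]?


Maximum value: 40
Minimum value: -44
Range = 40 - (-44) = 84
Final answer: 84


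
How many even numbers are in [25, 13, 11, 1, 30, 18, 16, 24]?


Check each element:
  25 is odd
  13 is odd
  11 is odd
  1 is odd
  30 is even
  18 is even
  16 is even
  24 is even
Evens: [30, 18, 16, 24]
Count of evens = 4
Final answer: 4


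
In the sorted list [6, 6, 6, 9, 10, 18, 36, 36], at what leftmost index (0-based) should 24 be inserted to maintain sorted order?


List is sorted: [6, 6, 6, 9, 10, 18, 36, 36]
We need the leftmost position where 24 can be inserted, i.e. the first index whose element is >= 24 (or the end of the list if none is).
Binary search with low=0, high=8 (0-based indices):
  low=0, high=8, mid=4: a[4]=10 < 24, so low = 5
  low=5, high=8, mid=6: a[6]=36 >= 24, so high = 6
  low=5, high=6, mid=5: a[5]=18 < 24, so low = 6
Now low = high = 6, so the insertion index is 6.
Final answer: 6


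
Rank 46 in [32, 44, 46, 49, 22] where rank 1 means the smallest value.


Sort ascending: [22, 32, 44, 46, 49]
Find 46 in the sorted list.
46 is at position 4 (1-indexed).
Final answer: 4


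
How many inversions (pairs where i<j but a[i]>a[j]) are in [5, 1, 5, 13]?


For each element, count the later elements that are smaller than it:
  5 (index 0): smaller elements after it = [1] -> 1
  1 (index 1): smaller elements after it = [] -> 0
  5 (index 2): smaller elements after it = [] -> 0
Total inversions = 1 + 0 + 0 = 1
Final answer: 1


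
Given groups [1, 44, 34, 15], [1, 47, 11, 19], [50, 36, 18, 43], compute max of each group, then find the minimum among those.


Find max of each group:
  Group 1: [1, 44, 34, 15] -> max = 44
  Group 2: [1, 47, 11, 19] -> max = 47
  Group 3: [50, 36, 18, 43] -> max = 50
Maxes: [44, 47, 50]
Minimum of maxes = 44
Final answer: 44


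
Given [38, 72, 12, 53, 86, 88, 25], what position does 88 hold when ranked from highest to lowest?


Sort descending: [88, 86, 72, 53, 38, 25, 12]
Find 88 in the sorted list.
88 is at position 1.
Final answer: 1


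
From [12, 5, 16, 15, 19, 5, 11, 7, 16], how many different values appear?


List all unique values:
Distinct values: [5, 7, 11, 12, 15, 16, 19]
Count = 7
Final answer: 7


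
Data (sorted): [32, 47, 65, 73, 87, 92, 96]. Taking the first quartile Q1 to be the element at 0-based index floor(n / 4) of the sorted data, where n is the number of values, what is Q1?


The list has n = 7 elements.
Q1 index = floor(7 / 4) = floor(1.75) = 1
Counting from index 0 in the sorted data, the element at index 1 is 47.
Final answer: 47


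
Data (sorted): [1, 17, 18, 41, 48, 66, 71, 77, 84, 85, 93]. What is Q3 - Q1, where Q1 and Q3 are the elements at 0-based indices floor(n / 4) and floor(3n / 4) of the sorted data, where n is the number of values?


The data has n = 11 elements.
Q1 index = floor(11 / 4) = floor(2.75) = 2; Q3 index = floor(3 * 11 / 4) = floor(8.25) = 8
Q1 = element at index 2 = 18
Q3 = element at index 8 = 84
IQR = 84 - 18 = 66
Final answer: 66


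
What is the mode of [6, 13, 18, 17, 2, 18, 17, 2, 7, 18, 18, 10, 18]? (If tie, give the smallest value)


Count the frequency of each value:
  2 appears 2 time(s)
  6 appears 1 time(s)
  7 appears 1 time(s)
  10 appears 1 time(s)
  13 appears 1 time(s)
  17 appears 2 time(s)
  18 appears 5 time(s)
Maximum frequency is 5.
Only 18 reaches that frequency, so it is the mode.
Final answer: 18


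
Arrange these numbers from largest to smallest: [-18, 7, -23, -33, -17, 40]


Original list: [-18, 7, -23, -33, -17, 40]
Repeatedly take the largest remaining element:
  Remaining [-18, 7, -23, -33, -17, 40] -> largest is 40
  Remaining [-18, 7, -23, -33, -17] -> largest is 7
  Remaining [-18, -23, -33, -17] -> largest is -17
  Remaining [-18, -23, -33] -> largest is -18
  Remaining [-23, -33] -> largest is -23
  Remaining [-33] -> largest is -33
Collecting the picks in order gives the descending list.
Final answer: [40, 7, -17, -18, -23, -33]


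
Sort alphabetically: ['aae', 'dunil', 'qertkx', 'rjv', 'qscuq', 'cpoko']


Compare strings character by character (the first differing letter decides):
  'aae' < 'cpoko' since 'a' < 'c' at position 1
  'cpoko' < 'dunil' since 'c' < 'd' at position 1
  'dunil' < 'qertkx' since 'd' < 'q' at position 1
  'qertkx' < 'qscuq' since 'e' < 's' at position 2
  'qscuq' < 'rjv' since 'q' < 'r' at position 1
Chaining these comparisons gives the alphabetical order.
Final answer: ['aae', 'cpoko', 'dunil', 'qertkx', 'qscuq', 'rjv']


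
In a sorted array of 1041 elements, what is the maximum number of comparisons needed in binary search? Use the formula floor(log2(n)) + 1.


Binary search halves the search space each step.
Maximum comparisons = floor(log2(1041)) + 1
log2(1041) = 10.0238
floor(log2(1041)) = 10, so 10 + 1 = 11
Final answer: 11


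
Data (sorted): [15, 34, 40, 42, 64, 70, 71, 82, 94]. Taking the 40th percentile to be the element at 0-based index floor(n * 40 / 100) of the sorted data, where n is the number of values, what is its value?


The dataset has n = 9 elements.
Index = floor(9 * 40 / 100) = floor(360 / 100) = floor(3.6) = 3
Counting from index 0 in the sorted data, the element at index 3 is 42.
Final answer: 42


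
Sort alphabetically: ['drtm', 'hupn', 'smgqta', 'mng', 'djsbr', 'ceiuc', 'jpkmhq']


Compare strings character by character (the first differing letter decides):
  'ceiuc' < 'djsbr' since 'c' < 'd' at position 1
  'djsbr' < 'drtm' since 'j' < 'r' at position 2
  'drtm' < 'hupn' since 'd' < 'h' at position 1
  'hupn' < 'jpkmhq' since 'h' < 'j' at position 1
  'jpkmhq' < 'mng' since 'j' < 'm' at position 1
  'mng' < 'smgqta' since 'm' < 's' at position 1
Chaining these comparisons gives the alphabetical order.
Final answer: ['ceiuc', 'djsbr', 'drtm', 'hupn', 'jpkmhq', 'mng', 'smgqta']


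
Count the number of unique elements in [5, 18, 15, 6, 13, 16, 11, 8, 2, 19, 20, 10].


List all unique values:
Distinct values: [2, 5, 6, 8, 10, 11, 13, 15, 16, 18, 19, 20]
Count = 12
Final answer: 12


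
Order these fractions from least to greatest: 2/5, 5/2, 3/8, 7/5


Convert to decimal for comparison:
  2/5 = 0.4
  5/2 = 2.5
  3/8 = 0.375
  7/5 = 1.4
Decimals in increasing order: 0.375 < 0.4 < 1.4 < 2.5
Writing each back as its fraction gives the sorted order.
Final answer: 3/8, 2/5, 7/5, 5/2


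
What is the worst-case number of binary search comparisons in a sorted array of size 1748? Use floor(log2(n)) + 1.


Binary search halves the search space each step.
Maximum comparisons = floor(log2(1748)) + 1
log2(1748) = 10.7715
floor(log2(1748)) = 10, so 10 + 1 = 11
Final answer: 11


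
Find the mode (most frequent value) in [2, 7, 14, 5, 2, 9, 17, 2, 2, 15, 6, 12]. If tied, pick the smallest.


Count the frequency of each value:
  2 appears 4 time(s)
  5 appears 1 time(s)
  6 appears 1 time(s)
  7 appears 1 time(s)
  9 appears 1 time(s)
  12 appears 1 time(s)
  14 appears 1 time(s)
  15 appears 1 time(s)
  17 appears 1 time(s)
Maximum frequency is 4.
Only 2 reaches that frequency, so it is the mode.
Final answer: 2


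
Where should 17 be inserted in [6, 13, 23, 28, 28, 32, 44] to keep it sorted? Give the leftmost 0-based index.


List is sorted: [6, 13, 23, 28, 28, 32, 44]
We need the leftmost position where 17 can be inserted, i.e. the first index whose element is >= 17 (or the end of the list if none is).
Binary search with low=0, high=7 (0-based indices):
  low=0, high=7, mid=3: a[3]=28 >= 17, so high = 3
  low=0, high=3, mid=1: a[1]=13 < 17, so low = 2
  low=2, high=3, mid=2: a[2]=23 >= 17, so high = 2
Now low = high = 2, so the insertion index is 2.
Final answer: 2


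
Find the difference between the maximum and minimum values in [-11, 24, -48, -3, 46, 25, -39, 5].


Maximum value: 46
Minimum value: -48
Range = 46 - (-48) = 94
Final answer: 94


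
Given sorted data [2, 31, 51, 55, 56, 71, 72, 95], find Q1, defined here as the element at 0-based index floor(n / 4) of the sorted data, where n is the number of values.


The list has n = 8 elements.
Q1 index = floor(8 / 4) = floor(2) = 2
Counting from index 0 in the sorted data, the element at index 2 is 51.
Final answer: 51


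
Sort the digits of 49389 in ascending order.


The number 49389 has digits: 4, 9, 3, 8, 9
Sorted: 3, 4, 8, 9, 9
Joining the sorted digits gives the result.
Final answer: 34899


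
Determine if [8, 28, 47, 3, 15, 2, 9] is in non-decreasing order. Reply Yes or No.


Check consecutive pairs:
  8 <= 28? True
  28 <= 47? True
  47 <= 3? False
  3 <= 15? True
  15 <= 2? False
  2 <= 9? True
2 consecutive pair(s) are out of order, so the list is not sorted.
Final answer: No


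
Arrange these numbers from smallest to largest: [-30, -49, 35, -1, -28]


Original list: [-30, -49, 35, -1, -28]
Repeatedly take the smallest remaining element:
  Remaining [-30, -49, 35, -1, -28] -> smallest is -49
  Remaining [-30, 35, -1, -28] -> smallest is -30
  Remaining [35, -1, -28] -> smallest is -28
  Remaining [35, -1] -> smallest is -1
  Remaining [35] -> smallest is 35
Collecting the picks in order gives the sorted list.
Final answer: [-49, -30, -28, -1, 35]


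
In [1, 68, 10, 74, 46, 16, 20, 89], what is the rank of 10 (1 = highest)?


Sort descending: [89, 74, 68, 46, 20, 16, 10, 1]
Find 10 in the sorted list.
10 is at position 7.
Final answer: 7


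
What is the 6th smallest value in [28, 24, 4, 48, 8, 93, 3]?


Sort ascending: [3, 4, 8, 24, 28, 48, 93]
The 6th element (1-indexed) is at index 5.
Value = 48
Final answer: 48


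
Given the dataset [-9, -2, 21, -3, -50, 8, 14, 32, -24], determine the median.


First, sort the list: [-50, -24, -9, -3, -2, 8, 14, 21, 32]
The list has 9 elements (odd count).
The middle index is 4 (0-based), and the element there is -2.
Final answer: -2


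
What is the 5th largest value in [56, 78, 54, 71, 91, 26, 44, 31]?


Sort descending: [91, 78, 71, 56, 54, 44, 31, 26]
The 5th element (1-indexed) is at index 4.
Value = 54
Final answer: 54


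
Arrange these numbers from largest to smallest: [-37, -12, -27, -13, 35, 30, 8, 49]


Original list: [-37, -12, -27, -13, 35, 30, 8, 49]
Repeatedly take the largest remaining element:
  Remaining [-37, -12, -27, -13, 35, 30, 8, 49] -> largest is 49
  Remaining [-37, -12, -27, -13, 35, 30, 8] -> largest is 35
  Remaining [-37, -12, -27, -13, 30, 8] -> largest is 30
  Remaining [-37, -12, -27, -13, 8] -> largest is 8
  Remaining [-37, -12, -27, -13] -> largest is -12
  Remaining [-37, -27, -13] -> largest is -13
  Remaining [-37, -27] -> largest is -27
  Remaining [-37] -> largest is -37
Collecting the picks in order gives the descending list.
Final answer: [49, 35, 30, 8, -12, -13, -27, -37]


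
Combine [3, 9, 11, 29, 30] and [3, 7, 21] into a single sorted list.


List A: [3, 9, 11, 29, 30]
List B: [3, 7, 21]
Repeatedly compare the front elements and take the smaller:
  3 vs 3 -> take 3
  9 vs 3 -> take 3
  9 vs 7 -> take 7
  9 vs 21 -> take 9
  11 vs 21 -> take 11
  29 vs 21 -> take 21
  B is exhausted; append the rest of A: [29, 30]
Final answer: [3, 3, 7, 9, 11, 21, 29, 30]


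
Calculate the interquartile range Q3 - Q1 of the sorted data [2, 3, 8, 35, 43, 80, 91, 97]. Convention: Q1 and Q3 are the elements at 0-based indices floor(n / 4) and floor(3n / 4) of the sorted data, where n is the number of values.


The data has n = 8 elements.
Q1 index = floor(8 / 4) = floor(2) = 2; Q3 index = floor(3 * 8 / 4) = floor(6) = 6
Q1 = element at index 2 = 8
Q3 = element at index 6 = 91
IQR = 91 - 8 = 83
Final answer: 83


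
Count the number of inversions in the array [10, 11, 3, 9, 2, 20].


For each element, count the later elements that are smaller than it:
  10 (index 0): smaller elements after it = [3, 9, 2] -> 3
  11 (index 1): smaller elements after it = [3, 9, 2] -> 3
  3 (index 2): smaller elements after it = [2] -> 1
  9 (index 3): smaller elements after it = [2] -> 1
  2 (index 4): smaller elements after it = [] -> 0
Total inversions = 3 + 3 + 1 + 1 + 0 = 8
Final answer: 8


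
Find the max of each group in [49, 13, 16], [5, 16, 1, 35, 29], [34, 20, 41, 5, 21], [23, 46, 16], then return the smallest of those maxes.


Find max of each group:
  Group 1: [49, 13, 16] -> max = 49
  Group 2: [5, 16, 1, 35, 29] -> max = 35
  Group 3: [34, 20, 41, 5, 21] -> max = 41
  Group 4: [23, 46, 16] -> max = 46
Maxes: [49, 35, 41, 46]
Minimum of maxes = 35
Final answer: 35


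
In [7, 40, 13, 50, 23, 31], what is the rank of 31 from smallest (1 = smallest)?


Sort ascending: [7, 13, 23, 31, 40, 50]
Find 31 in the sorted list.
31 is at position 4 (1-indexed).
Final answer: 4


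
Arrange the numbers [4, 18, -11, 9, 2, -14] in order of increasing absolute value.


Compute absolute values:
  |4| = 4
  |18| = 18
  |-11| = 11
  |9| = 9
  |2| = 2
  |-14| = 14
Absolute values in increasing order: 2 < 4 < 9 < 11 < 14 < 18
Listing the original numbers in that order gives the answer.
Final answer: [2, 4, 9, -11, -14, 18]


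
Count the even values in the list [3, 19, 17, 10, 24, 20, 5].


Check each element:
  3 is odd
  19 is odd
  17 is odd
  10 is even
  24 is even
  20 is even
  5 is odd
Evens: [10, 24, 20]
Count of evens = 3
Final answer: 3


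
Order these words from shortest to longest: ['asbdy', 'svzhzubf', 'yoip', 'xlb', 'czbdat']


Compute lengths:
  'asbdy' has length 5
  'svzhzubf' has length 8
  'yoip' has length 4
  'xlb' has length 3
  'czbdat' has length 6
Lengths in increasing order: 3 < 4 < 5 < 6 < 8
Listing the words in that order gives the answer.
Final answer: ['xlb', 'yoip', 'asbdy', 'czbdat', 'svzhzubf']


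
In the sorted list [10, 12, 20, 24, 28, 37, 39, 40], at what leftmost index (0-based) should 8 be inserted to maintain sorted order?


List is sorted: [10, 12, 20, 24, 28, 37, 39, 40]
We need the leftmost position where 8 can be inserted, i.e. the first index whose element is >= 8 (or the end of the list if none is).
Binary search with low=0, high=8 (0-based indices):
  low=0, high=8, mid=4: a[4]=28 >= 8, so high = 4
  low=0, high=4, mid=2: a[2]=20 >= 8, so high = 2
  low=0, high=2, mid=1: a[1]=12 >= 8, so high = 1
  low=0, high=1, mid=0: a[0]=10 >= 8, so high = 0
Now low = high = 0, so the insertion index is 0.
Final answer: 0


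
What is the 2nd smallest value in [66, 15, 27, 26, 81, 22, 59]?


Sort ascending: [15, 22, 26, 27, 59, 66, 81]
The 2nd element (1-indexed) is at index 1.
Value = 22
Final answer: 22


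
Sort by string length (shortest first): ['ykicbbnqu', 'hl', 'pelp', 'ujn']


Compute lengths:
  'ykicbbnqu' has length 9
  'hl' has length 2
  'pelp' has length 4
  'ujn' has length 3
Lengths in increasing order: 2 < 3 < 4 < 9
Listing the words in that order gives the answer.
Final answer: ['hl', 'ujn', 'pelp', 'ykicbbnqu']


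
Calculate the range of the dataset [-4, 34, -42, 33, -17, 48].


Maximum value: 48
Minimum value: -42
Range = 48 - (-42) = 90
Final answer: 90


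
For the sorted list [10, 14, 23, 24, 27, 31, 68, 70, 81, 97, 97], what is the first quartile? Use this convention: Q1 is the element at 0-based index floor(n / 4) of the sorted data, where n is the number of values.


The list has n = 11 elements.
Q1 index = floor(11 / 4) = floor(2.75) = 2
Counting from index 0 in the sorted data, the element at index 2 is 23.
Final answer: 23


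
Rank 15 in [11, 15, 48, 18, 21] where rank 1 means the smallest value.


Sort ascending: [11, 15, 18, 21, 48]
Find 15 in the sorted list.
15 is at position 2 (1-indexed).
Final answer: 2


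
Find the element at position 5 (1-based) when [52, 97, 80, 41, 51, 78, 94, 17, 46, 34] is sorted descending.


Sort descending: [97, 94, 80, 78, 52, 51, 46, 41, 34, 17]
The 5th element (1-indexed) is at index 4.
Value = 52
Final answer: 52


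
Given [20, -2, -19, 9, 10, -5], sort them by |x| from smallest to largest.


Compute absolute values:
  |20| = 20
  |-2| = 2
  |-19| = 19
  |9| = 9
  |10| = 10
  |-5| = 5
Absolute values in increasing order: 2 < 5 < 9 < 10 < 19 < 20
Listing the original numbers in that order gives the answer.
Final answer: [-2, -5, 9, 10, -19, 20]


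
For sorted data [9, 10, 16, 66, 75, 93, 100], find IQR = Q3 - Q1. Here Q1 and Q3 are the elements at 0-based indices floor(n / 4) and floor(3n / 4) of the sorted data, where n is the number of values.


The data has n = 7 elements.
Q1 index = floor(7 / 4) = floor(1.75) = 1; Q3 index = floor(3 * 7 / 4) = floor(5.25) = 5
Q1 = element at index 1 = 10
Q3 = element at index 5 = 93
IQR = 93 - 10 = 83
Final answer: 83


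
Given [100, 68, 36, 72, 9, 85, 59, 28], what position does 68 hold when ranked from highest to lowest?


Sort descending: [100, 85, 72, 68, 59, 36, 28, 9]
Find 68 in the sorted list.
68 is at position 4.
Final answer: 4


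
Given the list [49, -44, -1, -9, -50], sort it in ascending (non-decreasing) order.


Original list: [49, -44, -1, -9, -50]
Repeatedly take the smallest remaining element:
  Remaining [49, -44, -1, -9, -50] -> smallest is -50
  Remaining [49, -44, -1, -9] -> smallest is -44
  Remaining [49, -1, -9] -> smallest is -9
  Remaining [49, -1] -> smallest is -1
  Remaining [49] -> smallest is 49
Collecting the picks in order gives the sorted list.
Final answer: [-50, -44, -9, -1, 49]


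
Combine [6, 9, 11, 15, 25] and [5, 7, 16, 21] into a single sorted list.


List A: [6, 9, 11, 15, 25]
List B: [5, 7, 16, 21]
Repeatedly compare the front elements and take the smaller:
  6 vs 5 -> take 5
  6 vs 7 -> take 6
  9 vs 7 -> take 7
  9 vs 16 -> take 9
  11 vs 16 -> take 11
  15 vs 16 -> take 15
  25 vs 16 -> take 16
  25 vs 21 -> take 21
  B is exhausted; append the rest of A: [25]
Final answer: [5, 6, 7, 9, 11, 15, 16, 21, 25]


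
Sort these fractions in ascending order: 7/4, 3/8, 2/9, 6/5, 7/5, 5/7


Convert to decimal for comparison:
  7/4 = 1.75
  3/8 = 0.375
  2/9 = 0.2222
  6/5 = 1.2
  7/5 = 1.4
  5/7 = 0.7143
Decimals in increasing order: 0.2222 < 0.375 < 0.7143 < 1.2 < 1.4 < 1.75
Writing each back as its fraction gives the sorted order.
Final answer: 2/9, 3/8, 5/7, 6/5, 7/5, 7/4


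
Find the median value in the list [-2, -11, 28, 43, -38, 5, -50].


First, sort the list: [-50, -38, -11, -2, 5, 28, 43]
The list has 7 elements (odd count).
The middle index is 3 (0-based), and the element there is -2.
Final answer: -2


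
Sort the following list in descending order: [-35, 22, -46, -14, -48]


Original list: [-35, 22, -46, -14, -48]
Repeatedly take the largest remaining element:
  Remaining [-35, 22, -46, -14, -48] -> largest is 22
  Remaining [-35, -46, -14, -48] -> largest is -14
  Remaining [-35, -46, -48] -> largest is -35
  Remaining [-46, -48] -> largest is -46
  Remaining [-48] -> largest is -48
Collecting the picks in order gives the descending list.
Final answer: [22, -14, -35, -46, -48]


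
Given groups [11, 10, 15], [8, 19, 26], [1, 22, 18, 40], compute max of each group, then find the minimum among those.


Find max of each group:
  Group 1: [11, 10, 15] -> max = 15
  Group 2: [8, 19, 26] -> max = 26
  Group 3: [1, 22, 18, 40] -> max = 40
Maxes: [15, 26, 40]
Minimum of maxes = 15
Final answer: 15


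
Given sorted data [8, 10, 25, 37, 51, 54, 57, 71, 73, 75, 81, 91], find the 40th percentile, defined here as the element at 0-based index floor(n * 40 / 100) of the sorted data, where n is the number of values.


The dataset has n = 12 elements.
Index = floor(12 * 40 / 100) = floor(480 / 100) = floor(4.8) = 4
Counting from index 0 in the sorted data, the element at index 4 is 51.
Final answer: 51


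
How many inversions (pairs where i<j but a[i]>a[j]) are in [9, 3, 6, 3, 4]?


For each element, count the later elements that are smaller than it:
  9 (index 0): smaller elements after it = [3, 6, 3, 4] -> 4
  3 (index 1): smaller elements after it = [] -> 0
  6 (index 2): smaller elements after it = [3, 4] -> 2
  3 (index 3): smaller elements after it = [] -> 0
Total inversions = 4 + 0 + 2 + 0 = 6
Final answer: 6


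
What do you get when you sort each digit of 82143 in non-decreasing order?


The number 82143 has digits: 8, 2, 1, 4, 3
Sorted: 1, 2, 3, 4, 8
Joining the sorted digits gives the result.
Final answer: 12348


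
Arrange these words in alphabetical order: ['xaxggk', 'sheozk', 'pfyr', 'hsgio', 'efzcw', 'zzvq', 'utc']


Compare strings character by character (the first differing letter decides):
  'efzcw' < 'hsgio' since 'e' < 'h' at position 1
  'hsgio' < 'pfyr' since 'h' < 'p' at position 1
  'pfyr' < 'sheozk' since 'p' < 's' at position 1
  'sheozk' < 'utc' since 's' < 'u' at position 1
  'utc' < 'xaxggk' since 'u' < 'x' at position 1
  'xaxggk' < 'zzvq' since 'x' < 'z' at position 1
Chaining these comparisons gives the alphabetical order.
Final answer: ['efzcw', 'hsgio', 'pfyr', 'sheozk', 'utc', 'xaxggk', 'zzvq']


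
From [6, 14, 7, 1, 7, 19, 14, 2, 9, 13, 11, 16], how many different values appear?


List all unique values:
Distinct values: [1, 2, 6, 7, 9, 11, 13, 14, 16, 19]
Count = 10
Final answer: 10


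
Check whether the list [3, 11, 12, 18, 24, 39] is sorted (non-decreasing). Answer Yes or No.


Check consecutive pairs:
  3 <= 11? True
  11 <= 12? True
  12 <= 18? True
  18 <= 24? True
  24 <= 39? True
Every consecutive pair is in order, so the list is non-decreasing.
Final answer: Yes


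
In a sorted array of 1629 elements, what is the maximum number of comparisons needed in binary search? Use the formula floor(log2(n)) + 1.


Binary search halves the search space each step.
Maximum comparisons = floor(log2(1629)) + 1
log2(1629) = 10.6698
floor(log2(1629)) = 10, so 10 + 1 = 11
Final answer: 11


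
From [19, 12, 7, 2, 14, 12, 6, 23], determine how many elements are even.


Check each element:
  19 is odd
  12 is even
  7 is odd
  2 is even
  14 is even
  12 is even
  6 is even
  23 is odd
Evens: [12, 2, 14, 12, 6]
Count of evens = 5
Final answer: 5


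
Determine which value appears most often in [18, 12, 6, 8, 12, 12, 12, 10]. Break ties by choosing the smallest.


Count the frequency of each value:
  6 appears 1 time(s)
  8 appears 1 time(s)
  10 appears 1 time(s)
  12 appears 4 time(s)
  18 appears 1 time(s)
Maximum frequency is 4.
Only 12 reaches that frequency, so it is the mode.
Final answer: 12


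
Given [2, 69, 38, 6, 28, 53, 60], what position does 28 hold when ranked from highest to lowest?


Sort descending: [69, 60, 53, 38, 28, 6, 2]
Find 28 in the sorted list.
28 is at position 5.
Final answer: 5


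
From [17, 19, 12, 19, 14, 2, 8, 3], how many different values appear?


List all unique values:
Distinct values: [2, 3, 8, 12, 14, 17, 19]
Count = 7
Final answer: 7


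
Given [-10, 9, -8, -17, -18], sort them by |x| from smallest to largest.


Compute absolute values:
  |-10| = 10
  |9| = 9
  |-8| = 8
  |-17| = 17
  |-18| = 18
Absolute values in increasing order: 8 < 9 < 10 < 17 < 18
Listing the original numbers in that order gives the answer.
Final answer: [-8, 9, -10, -17, -18]


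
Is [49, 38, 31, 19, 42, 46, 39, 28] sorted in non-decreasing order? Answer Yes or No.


Check consecutive pairs:
  49 <= 38? False
  38 <= 31? False
  31 <= 19? False
  19 <= 42? True
  42 <= 46? True
  46 <= 39? False
  39 <= 28? False
5 consecutive pair(s) are out of order, so the list is not sorted.
Final answer: No


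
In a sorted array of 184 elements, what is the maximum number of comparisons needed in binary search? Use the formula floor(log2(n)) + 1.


Binary search halves the search space each step.
Maximum comparisons = floor(log2(184)) + 1
log2(184) = 7.5236
floor(log2(184)) = 7, so 7 + 1 = 8
Final answer: 8


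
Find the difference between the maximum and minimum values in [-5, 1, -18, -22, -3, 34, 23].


Maximum value: 34
Minimum value: -22
Range = 34 - (-22) = 56
Final answer: 56


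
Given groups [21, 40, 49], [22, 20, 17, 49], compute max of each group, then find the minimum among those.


Find max of each group:
  Group 1: [21, 40, 49] -> max = 49
  Group 2: [22, 20, 17, 49] -> max = 49
Maxes: [49, 49]
Minimum of maxes = 49
Final answer: 49


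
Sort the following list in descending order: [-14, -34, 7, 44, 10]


Original list: [-14, -34, 7, 44, 10]
Repeatedly take the largest remaining element:
  Remaining [-14, -34, 7, 44, 10] -> largest is 44
  Remaining [-14, -34, 7, 10] -> largest is 10
  Remaining [-14, -34, 7] -> largest is 7
  Remaining [-14, -34] -> largest is -14
  Remaining [-34] -> largest is -34
Collecting the picks in order gives the descending list.
Final answer: [44, 10, 7, -14, -34]


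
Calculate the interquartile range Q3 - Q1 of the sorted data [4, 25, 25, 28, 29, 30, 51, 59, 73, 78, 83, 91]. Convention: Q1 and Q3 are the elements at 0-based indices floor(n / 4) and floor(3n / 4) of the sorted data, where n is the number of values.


The data has n = 12 elements.
Q1 index = floor(12 / 4) = floor(3) = 3; Q3 index = floor(3 * 12 / 4) = floor(9) = 9
Q1 = element at index 3 = 28
Q3 = element at index 9 = 78
IQR = 78 - 28 = 50
Final answer: 50


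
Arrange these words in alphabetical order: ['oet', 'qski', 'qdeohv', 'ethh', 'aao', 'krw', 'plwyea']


Compare strings character by character (the first differing letter decides):
  'aao' < 'ethh' since 'a' < 'e' at position 1
  'ethh' < 'krw' since 'e' < 'k' at position 1
  'krw' < 'oet' since 'k' < 'o' at position 1
  'oet' < 'plwyea' since 'o' < 'p' at position 1
  'plwyea' < 'qdeohv' since 'p' < 'q' at position 1
  'qdeohv' < 'qski' since 'd' < 's' at position 2
Chaining these comparisons gives the alphabetical order.
Final answer: ['aao', 'ethh', 'krw', 'oet', 'plwyea', 'qdeohv', 'qski']


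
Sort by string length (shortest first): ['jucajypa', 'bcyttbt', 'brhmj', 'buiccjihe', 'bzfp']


Compute lengths:
  'jucajypa' has length 8
  'bcyttbt' has length 7
  'brhmj' has length 5
  'buiccjihe' has length 9
  'bzfp' has length 4
Lengths in increasing order: 4 < 5 < 7 < 8 < 9
Listing the words in that order gives the answer.
Final answer: ['bzfp', 'brhmj', 'bcyttbt', 'jucajypa', 'buiccjihe']


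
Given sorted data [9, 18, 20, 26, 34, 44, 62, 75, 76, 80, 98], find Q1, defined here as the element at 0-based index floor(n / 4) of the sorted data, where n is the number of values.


The list has n = 11 elements.
Q1 index = floor(11 / 4) = floor(2.75) = 2
Counting from index 0 in the sorted data, the element at index 2 is 20.
Final answer: 20


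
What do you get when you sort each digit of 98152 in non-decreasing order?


The number 98152 has digits: 9, 8, 1, 5, 2
Sorted: 1, 2, 5, 8, 9
Joining the sorted digits gives the result.
Final answer: 12589


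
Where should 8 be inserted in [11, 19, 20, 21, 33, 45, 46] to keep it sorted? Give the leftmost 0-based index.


List is sorted: [11, 19, 20, 21, 33, 45, 46]
We need the leftmost position where 8 can be inserted, i.e. the first index whose element is >= 8 (or the end of the list if none is).
Binary search with low=0, high=7 (0-based indices):
  low=0, high=7, mid=3: a[3]=21 >= 8, so high = 3
  low=0, high=3, mid=1: a[1]=19 >= 8, so high = 1
  low=0, high=1, mid=0: a[0]=11 >= 8, so high = 0
Now low = high = 0, so the insertion index is 0.
Final answer: 0


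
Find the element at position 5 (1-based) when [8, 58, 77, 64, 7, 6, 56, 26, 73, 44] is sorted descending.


Sort descending: [77, 73, 64, 58, 56, 44, 26, 8, 7, 6]
The 5th element (1-indexed) is at index 4.
Value = 56
Final answer: 56


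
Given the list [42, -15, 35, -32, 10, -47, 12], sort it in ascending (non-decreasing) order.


Original list: [42, -15, 35, -32, 10, -47, 12]
Repeatedly take the smallest remaining element:
  Remaining [42, -15, 35, -32, 10, -47, 12] -> smallest is -47
  Remaining [42, -15, 35, -32, 10, 12] -> smallest is -32
  Remaining [42, -15, 35, 10, 12] -> smallest is -15
  Remaining [42, 35, 10, 12] -> smallest is 10
  Remaining [42, 35, 12] -> smallest is 12
  Remaining [42, 35] -> smallest is 35
  Remaining [42] -> smallest is 42
Collecting the picks in order gives the sorted list.
Final answer: [-47, -32, -15, 10, 12, 35, 42]


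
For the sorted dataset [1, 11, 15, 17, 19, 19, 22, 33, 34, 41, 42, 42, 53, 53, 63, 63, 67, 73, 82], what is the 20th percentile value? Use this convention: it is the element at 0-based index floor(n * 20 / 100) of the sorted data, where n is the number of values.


The dataset has n = 19 elements.
Index = floor(19 * 20 / 100) = floor(380 / 100) = floor(3.8) = 3
Counting from index 0 in the sorted data, the element at index 3 is 17.
Final answer: 17


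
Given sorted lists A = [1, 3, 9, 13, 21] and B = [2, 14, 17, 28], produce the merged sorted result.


List A: [1, 3, 9, 13, 21]
List B: [2, 14, 17, 28]
Repeatedly compare the front elements and take the smaller:
  1 vs 2 -> take 1
  3 vs 2 -> take 2
  3 vs 14 -> take 3
  9 vs 14 -> take 9
  13 vs 14 -> take 13
  21 vs 14 -> take 14
  21 vs 17 -> take 17
  21 vs 28 -> take 21
  A is exhausted; append the rest of B: [28]
Final answer: [1, 2, 3, 9, 13, 14, 17, 21, 28]


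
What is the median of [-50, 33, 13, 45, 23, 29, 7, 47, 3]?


First, sort the list: [-50, 3, 7, 13, 23, 29, 33, 45, 47]
The list has 9 elements (odd count).
The middle index is 4 (0-based), and the element there is 23.
Final answer: 23


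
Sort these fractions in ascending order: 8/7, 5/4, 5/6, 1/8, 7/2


Convert to decimal for comparison:
  8/7 = 1.1429
  5/4 = 1.25
  5/6 = 0.8333
  1/8 = 0.125
  7/2 = 3.5
Decimals in increasing order: 0.125 < 0.8333 < 1.1429 < 1.25 < 3.5
Writing each back as its fraction gives the sorted order.
Final answer: 1/8, 5/6, 8/7, 5/4, 7/2


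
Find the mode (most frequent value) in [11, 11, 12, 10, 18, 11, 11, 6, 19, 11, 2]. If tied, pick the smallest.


Count the frequency of each value:
  2 appears 1 time(s)
  6 appears 1 time(s)
  10 appears 1 time(s)
  11 appears 5 time(s)
  12 appears 1 time(s)
  18 appears 1 time(s)
  19 appears 1 time(s)
Maximum frequency is 5.
Only 11 reaches that frequency, so it is the mode.
Final answer: 11


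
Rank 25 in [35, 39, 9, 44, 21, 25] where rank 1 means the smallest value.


Sort ascending: [9, 21, 25, 35, 39, 44]
Find 25 in the sorted list.
25 is at position 3 (1-indexed).
Final answer: 3


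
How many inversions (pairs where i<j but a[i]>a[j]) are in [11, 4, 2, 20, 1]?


For each element, count the later elements that are smaller than it:
  11 (index 0): smaller elements after it = [4, 2, 1] -> 3
  4 (index 1): smaller elements after it = [2, 1] -> 2
  2 (index 2): smaller elements after it = [1] -> 1
  20 (index 3): smaller elements after it = [1] -> 1
Total inversions = 3 + 2 + 1 + 1 = 7
Final answer: 7


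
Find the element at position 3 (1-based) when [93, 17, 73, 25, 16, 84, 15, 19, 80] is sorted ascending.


Sort ascending: [15, 16, 17, 19, 25, 73, 80, 84, 93]
The 3rd element (1-indexed) is at index 2.
Value = 17
Final answer: 17


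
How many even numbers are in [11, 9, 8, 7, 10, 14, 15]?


Check each element:
  11 is odd
  9 is odd
  8 is even
  7 is odd
  10 is even
  14 is even
  15 is odd
Evens: [8, 10, 14]
Count of evens = 3
Final answer: 3


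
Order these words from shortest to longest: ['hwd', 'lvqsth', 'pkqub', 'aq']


Compute lengths:
  'hwd' has length 3
  'lvqsth' has length 6
  'pkqub' has length 5
  'aq' has length 2
Lengths in increasing order: 2 < 3 < 5 < 6
Listing the words in that order gives the answer.
Final answer: ['aq', 'hwd', 'pkqub', 'lvqsth']


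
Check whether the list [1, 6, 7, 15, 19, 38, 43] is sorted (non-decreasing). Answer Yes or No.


Check consecutive pairs:
  1 <= 6? True
  6 <= 7? True
  7 <= 15? True
  15 <= 19? True
  19 <= 38? True
  38 <= 43? True
Every consecutive pair is in order, so the list is non-decreasing.
Final answer: Yes


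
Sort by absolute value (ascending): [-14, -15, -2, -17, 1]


Compute absolute values:
  |-14| = 14
  |-15| = 15
  |-2| = 2
  |-17| = 17
  |1| = 1
Absolute values in increasing order: 1 < 2 < 14 < 15 < 17
Listing the original numbers in that order gives the answer.
Final answer: [1, -2, -14, -15, -17]
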